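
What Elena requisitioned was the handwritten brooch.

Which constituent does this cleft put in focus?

the handwritten brooch

In a pseudo-cleft "What ... was X", the post-copular constituent X is the focus.
Here the focus is "the handwritten brooch". The backgrounded (presupposed) material includes "Elena".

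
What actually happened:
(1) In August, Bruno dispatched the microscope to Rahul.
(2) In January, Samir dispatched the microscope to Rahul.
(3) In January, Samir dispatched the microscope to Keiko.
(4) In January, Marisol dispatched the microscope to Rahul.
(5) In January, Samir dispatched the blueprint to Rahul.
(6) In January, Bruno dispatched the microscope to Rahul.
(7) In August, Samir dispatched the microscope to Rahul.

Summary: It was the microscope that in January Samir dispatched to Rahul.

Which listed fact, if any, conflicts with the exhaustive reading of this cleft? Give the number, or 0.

The cleft puts "the microscope" in focus and presupposes the open proposition with same agent, recipient, setting (Samir / Rahul / in January).
Exhaustivity: the microscope is the only thing satisfying that background.
Fact (5) shares the background but with thing = the blueprint; exhaustivity is violated.

5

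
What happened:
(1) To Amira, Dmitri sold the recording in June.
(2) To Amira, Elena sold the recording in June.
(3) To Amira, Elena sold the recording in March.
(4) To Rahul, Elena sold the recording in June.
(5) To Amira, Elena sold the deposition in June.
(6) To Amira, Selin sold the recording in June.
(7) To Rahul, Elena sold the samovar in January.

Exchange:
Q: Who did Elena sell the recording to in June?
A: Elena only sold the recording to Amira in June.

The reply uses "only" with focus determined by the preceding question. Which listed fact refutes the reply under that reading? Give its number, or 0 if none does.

4

Answering "Who did ... to ...?" puts focus on the recipient — here, "Amira".
So "only" ranges over recipients; the rest (agent = Elena, thing = the recording, setting = in June) is presupposed.
Fact (4) shares the background with a different recipient (Rahul) — counterexample.
(Fact (5) would refute a reading with focus on the thing — but that is not what the question asks.)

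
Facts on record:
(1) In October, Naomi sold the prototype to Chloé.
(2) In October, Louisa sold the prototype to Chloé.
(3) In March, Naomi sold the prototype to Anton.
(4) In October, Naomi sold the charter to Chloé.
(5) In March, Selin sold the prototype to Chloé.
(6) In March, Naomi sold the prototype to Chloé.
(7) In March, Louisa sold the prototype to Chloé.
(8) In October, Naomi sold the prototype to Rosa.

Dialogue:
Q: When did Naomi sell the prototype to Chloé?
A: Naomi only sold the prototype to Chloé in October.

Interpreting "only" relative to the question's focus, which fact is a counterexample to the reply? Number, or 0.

The question "When did ...?" targets the setting, so in the reply the focus falls on "in October".
So "only" ranges over settings; the rest (Naomi as agent and the prototype as thing and Chloé as recipient) is presupposed.
Fact (6) keeps Naomi as agent and the prototype as thing and Chloé as recipient but has setting = in March; that refutes the reply.
(Fact (4) would refute a reading with focus on the thing — but that is not what the question asks.)

6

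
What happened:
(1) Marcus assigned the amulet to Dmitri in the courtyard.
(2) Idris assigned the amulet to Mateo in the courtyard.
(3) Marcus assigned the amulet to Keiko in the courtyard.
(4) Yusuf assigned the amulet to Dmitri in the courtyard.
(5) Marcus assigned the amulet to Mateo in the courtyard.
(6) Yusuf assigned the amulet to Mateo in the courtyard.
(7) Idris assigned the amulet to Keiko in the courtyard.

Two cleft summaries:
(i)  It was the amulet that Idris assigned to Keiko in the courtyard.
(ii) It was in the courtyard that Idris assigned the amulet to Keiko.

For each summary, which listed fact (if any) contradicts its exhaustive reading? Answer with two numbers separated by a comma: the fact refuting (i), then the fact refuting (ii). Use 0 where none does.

Summary (i) focuses "the amulet" (the thing); background agent = Idris, recipient = Keiko, setting = in the courtyard. No fact matches that background with a different thing, so 0.
Summary (ii) focuses "in the courtyard" (the setting); background agent = Idris, thing = the amulet, recipient = Keiko. No fact matches that background with a different setting, so 0.

0, 0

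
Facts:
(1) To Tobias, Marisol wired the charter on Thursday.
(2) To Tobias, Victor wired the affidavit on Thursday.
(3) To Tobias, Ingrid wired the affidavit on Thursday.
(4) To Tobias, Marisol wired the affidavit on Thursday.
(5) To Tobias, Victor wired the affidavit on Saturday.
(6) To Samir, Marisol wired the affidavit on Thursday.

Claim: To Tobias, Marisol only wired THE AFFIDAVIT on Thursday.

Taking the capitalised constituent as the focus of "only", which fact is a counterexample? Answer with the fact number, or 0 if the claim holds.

1

The capitals mark "the affidavit" as focus. So "only" rules out other things, with the rest (agent = Marisol, recipient = Tobias, setting = on Thursday) as background.
Fact (1) matches on agent = Marisol, recipient = Tobias, setting = on Thursday, but has thing = the charter instead. That refutes the claim.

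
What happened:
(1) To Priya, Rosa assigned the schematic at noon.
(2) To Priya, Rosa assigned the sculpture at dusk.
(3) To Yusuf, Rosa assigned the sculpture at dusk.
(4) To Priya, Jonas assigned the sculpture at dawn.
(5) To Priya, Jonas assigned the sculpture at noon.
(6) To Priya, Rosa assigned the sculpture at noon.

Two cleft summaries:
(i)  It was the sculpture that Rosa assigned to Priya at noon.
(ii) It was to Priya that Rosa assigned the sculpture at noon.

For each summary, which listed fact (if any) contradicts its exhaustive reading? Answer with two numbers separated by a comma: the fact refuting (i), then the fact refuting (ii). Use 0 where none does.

(i): focus "the sculpture". Looking for Rosa as agent and Priya as recipient and at noon as setting with some other thing — fact (1) has the schematic there. Refuted.
(ii): focus "Priya". No fact shares Rosa as agent and the sculpture as thing and at noon as setting with a different recipient. 0.

1, 0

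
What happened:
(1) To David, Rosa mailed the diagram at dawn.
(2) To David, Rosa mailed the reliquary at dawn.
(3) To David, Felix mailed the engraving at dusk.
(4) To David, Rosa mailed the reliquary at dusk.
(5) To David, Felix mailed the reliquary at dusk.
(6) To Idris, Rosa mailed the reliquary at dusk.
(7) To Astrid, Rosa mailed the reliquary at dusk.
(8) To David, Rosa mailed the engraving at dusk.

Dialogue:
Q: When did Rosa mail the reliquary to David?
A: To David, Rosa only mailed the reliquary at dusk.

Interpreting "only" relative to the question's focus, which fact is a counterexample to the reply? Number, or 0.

2

Answering "When did ...?" puts focus on the setting — here, "at dusk".
So "only" ranges over settings; the rest (agent = Rosa, thing = the reliquary, recipient = David) is presupposed.
Fact (2) keeps agent = Rosa, thing = the reliquary, recipient = David but has setting = at dawn; that refutes the reply.
(Fact (8) would refute a reading with focus on the thing — but that is not what the question asks.)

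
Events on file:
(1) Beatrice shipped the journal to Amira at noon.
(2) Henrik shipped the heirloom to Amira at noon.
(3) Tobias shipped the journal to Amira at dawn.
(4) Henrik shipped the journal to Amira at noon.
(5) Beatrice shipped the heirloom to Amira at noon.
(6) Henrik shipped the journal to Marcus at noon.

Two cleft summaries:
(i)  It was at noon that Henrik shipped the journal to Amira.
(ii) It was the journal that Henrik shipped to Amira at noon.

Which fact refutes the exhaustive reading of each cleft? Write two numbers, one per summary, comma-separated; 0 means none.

0, 2

Summary (i) focuses "at noon" (the setting); background same agent, thing, recipient (Henrik / the journal / Amira). No fact matches that background with a different setting, so 0.
Summary (ii) focuses "the journal" (the thing); background same agent, recipient, setting (Henrik / Amira / at noon). Fact (2) matches that background with thing = the heirloom — refutes (ii).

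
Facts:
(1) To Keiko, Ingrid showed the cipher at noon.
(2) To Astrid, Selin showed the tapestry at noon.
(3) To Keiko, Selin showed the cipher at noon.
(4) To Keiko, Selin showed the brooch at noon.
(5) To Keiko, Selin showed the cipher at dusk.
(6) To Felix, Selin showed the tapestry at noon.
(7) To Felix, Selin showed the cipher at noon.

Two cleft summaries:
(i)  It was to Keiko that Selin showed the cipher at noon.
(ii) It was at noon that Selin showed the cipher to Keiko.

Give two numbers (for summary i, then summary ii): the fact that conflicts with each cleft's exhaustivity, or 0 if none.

Summary (i) focuses "Keiko" (the recipient); background same agent, thing, setting (Selin / the cipher / at noon). Fact (7) matches that background with recipient = Felix — refutes (i).
Summary (ii) focuses "at noon" (the setting); background same agent, thing, recipient (Selin / the cipher / Keiko). Fact (5) matches that background with setting = at dusk — refutes (ii).

7, 5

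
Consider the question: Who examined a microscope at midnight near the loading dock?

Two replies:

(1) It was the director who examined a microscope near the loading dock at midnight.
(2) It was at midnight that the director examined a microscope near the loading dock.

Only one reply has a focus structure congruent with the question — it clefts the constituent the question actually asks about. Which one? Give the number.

1

The question word "who" targets the subject (agent).
Option (1) clefts "the director" — that matches what the question asks about.
Option (2) clefts "at midnight" — the time, not what was asked.
So the congruent reply is (1).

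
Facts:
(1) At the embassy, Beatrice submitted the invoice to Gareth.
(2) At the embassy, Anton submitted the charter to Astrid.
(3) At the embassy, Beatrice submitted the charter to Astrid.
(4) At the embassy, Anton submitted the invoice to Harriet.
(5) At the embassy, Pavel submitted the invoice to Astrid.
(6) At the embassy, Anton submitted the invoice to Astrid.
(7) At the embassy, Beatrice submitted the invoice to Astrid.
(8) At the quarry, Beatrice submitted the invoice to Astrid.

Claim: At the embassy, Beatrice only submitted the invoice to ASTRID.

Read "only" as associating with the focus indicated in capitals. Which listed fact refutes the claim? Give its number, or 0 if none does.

1

The capitals mark "Astrid" as focus. So "only" rules out other recipients, with the rest (agent = Beatrice, thing = the invoice, setting = at the embassy) as background.
Fact (1) shares the background but differs in recipient (Gareth) — a counterexample.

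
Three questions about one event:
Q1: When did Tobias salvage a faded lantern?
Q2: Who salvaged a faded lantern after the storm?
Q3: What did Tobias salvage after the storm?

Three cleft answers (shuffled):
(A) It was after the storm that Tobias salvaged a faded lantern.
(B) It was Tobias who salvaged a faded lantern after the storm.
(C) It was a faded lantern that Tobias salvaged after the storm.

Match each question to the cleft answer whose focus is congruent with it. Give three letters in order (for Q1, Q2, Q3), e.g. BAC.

ABC

Q1 asks about the time; cleft (A) focuses "after the storm", which is the time — so Q1 → A.
Q2 asks about the subject (agent); cleft (B) focuses "Tobias", which is the subject (agent) — so Q2 → B.
Q3 asks about the direct object; cleft (C) focuses "a faded lantern", which is the direct object — so Q3 → C.
Mapping: Q1→A, Q2→B, Q3→C.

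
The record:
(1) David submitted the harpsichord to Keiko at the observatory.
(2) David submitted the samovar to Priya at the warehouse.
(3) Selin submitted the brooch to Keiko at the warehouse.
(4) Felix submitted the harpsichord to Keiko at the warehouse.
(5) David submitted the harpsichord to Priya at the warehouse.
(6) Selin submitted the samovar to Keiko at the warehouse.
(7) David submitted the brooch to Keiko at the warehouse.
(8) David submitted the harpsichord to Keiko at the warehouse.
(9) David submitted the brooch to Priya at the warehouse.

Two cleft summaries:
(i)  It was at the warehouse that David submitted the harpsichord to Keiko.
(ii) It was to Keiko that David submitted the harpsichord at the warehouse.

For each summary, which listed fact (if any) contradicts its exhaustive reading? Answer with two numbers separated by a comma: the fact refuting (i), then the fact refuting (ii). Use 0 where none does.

Summary (i) focuses "at the warehouse" (the setting); background David as agent and the harpsichord as thing and Keiko as recipient. Fact (1) matches that background with setting = at the observatory — refutes (i).
Summary (ii) focuses "Keiko" (the recipient); background David as agent and the harpsichord as thing and at the warehouse as setting. Fact (5) matches that background with recipient = Priya — refutes (ii).

1, 5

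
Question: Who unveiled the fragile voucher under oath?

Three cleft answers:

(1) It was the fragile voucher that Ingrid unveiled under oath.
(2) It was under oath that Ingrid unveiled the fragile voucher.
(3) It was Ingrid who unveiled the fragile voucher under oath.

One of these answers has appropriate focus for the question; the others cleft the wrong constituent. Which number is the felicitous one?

The question word "who" targets the subject (agent).
Option (1) clefts "the fragile voucher" — the direct object, not what was asked.
Option (2) clefts "under oath" — the manner, not what was asked.
Option (3) clefts "Ingrid" — that matches what the question asks about.
So the congruent reply is (3).

3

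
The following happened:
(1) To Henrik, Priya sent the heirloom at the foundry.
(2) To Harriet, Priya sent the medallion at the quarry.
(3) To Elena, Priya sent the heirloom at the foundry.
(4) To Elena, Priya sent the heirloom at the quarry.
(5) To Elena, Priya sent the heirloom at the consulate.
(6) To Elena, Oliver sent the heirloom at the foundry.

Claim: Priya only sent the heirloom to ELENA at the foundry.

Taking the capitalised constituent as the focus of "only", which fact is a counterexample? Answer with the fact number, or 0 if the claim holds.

Focus (in capitals) is "Elena" — the recipient. "Only" excludes alternative recipients while holding fixed same agent, thing, setting (Priya / the heirloom / at the foundry).
Fact (1) matches on same agent, thing, setting (Priya / the heirloom / at the foundry), but has recipient = Henrik instead. That refutes the claim.

1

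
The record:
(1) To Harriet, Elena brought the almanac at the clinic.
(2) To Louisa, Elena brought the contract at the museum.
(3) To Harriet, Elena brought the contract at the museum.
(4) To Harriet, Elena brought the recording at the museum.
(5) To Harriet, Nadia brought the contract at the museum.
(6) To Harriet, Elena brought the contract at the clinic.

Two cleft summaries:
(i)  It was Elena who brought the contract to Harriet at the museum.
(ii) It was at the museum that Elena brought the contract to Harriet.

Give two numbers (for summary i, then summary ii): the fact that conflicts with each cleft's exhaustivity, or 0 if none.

Summary (i) focuses "Elena" (the agent); background the contract as thing and Harriet as recipient and at the museum as setting. Fact (5) matches that background with agent = Nadia — refutes (i).
Summary (ii) focuses "at the museum" (the setting); background Elena as agent and the contract as thing and Harriet as recipient. Fact (6) matches that background with setting = at the clinic — refutes (ii).

5, 6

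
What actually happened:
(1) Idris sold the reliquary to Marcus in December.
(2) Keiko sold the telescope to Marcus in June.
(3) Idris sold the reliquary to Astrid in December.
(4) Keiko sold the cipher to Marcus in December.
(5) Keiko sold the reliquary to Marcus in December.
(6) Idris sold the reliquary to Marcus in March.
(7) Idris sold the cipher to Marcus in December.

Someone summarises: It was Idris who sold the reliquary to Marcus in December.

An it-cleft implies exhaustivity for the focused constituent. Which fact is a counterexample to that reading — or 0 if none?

The cleft puts "Idris" in focus and presupposes the open proposition with thing = the reliquary, recipient = Marcus, setting = in December.
The exhaustive reading says no other agent fits that background.
But fact (5) also has thing = the reliquary, recipient = Marcus, setting = in December, with agent = Keiko — so the exhaustive reading fails.

5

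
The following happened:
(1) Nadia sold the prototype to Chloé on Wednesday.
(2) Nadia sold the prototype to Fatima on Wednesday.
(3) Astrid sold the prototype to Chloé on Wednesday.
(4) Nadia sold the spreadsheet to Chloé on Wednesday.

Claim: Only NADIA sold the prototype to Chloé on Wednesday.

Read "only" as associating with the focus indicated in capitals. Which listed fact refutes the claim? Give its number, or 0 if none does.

3

Focus (in capitals) is "Nadia" — the agent. "Only" excludes alternative agents while holding fixed same thing, recipient, setting (the prototype / Chloé / on Wednesday).
Fact (3) shares the background but differs in agent (Astrid) — a counterexample.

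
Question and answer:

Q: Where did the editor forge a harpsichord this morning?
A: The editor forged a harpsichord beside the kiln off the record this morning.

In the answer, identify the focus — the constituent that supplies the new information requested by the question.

beside the kiln

The wh-word "where" asks about the location.
In the answer, "the editor", "a harpsichord" and "this morning" are given — repeated from the question.
"off the record" is also new, but it specifies the manner, which is not what the question asks about — so it is not the focus.
The constituent filling the location gap is "beside the kiln"; that is the focus.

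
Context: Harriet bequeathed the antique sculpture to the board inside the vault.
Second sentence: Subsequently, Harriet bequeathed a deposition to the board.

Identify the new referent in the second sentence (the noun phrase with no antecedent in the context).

"Harriet" and "the board" in the second sentence are given — already mentioned in the context.
"a deposition" has no antecedent in the context; it is discourse-new (the indefinite article also signals a new referent).

a deposition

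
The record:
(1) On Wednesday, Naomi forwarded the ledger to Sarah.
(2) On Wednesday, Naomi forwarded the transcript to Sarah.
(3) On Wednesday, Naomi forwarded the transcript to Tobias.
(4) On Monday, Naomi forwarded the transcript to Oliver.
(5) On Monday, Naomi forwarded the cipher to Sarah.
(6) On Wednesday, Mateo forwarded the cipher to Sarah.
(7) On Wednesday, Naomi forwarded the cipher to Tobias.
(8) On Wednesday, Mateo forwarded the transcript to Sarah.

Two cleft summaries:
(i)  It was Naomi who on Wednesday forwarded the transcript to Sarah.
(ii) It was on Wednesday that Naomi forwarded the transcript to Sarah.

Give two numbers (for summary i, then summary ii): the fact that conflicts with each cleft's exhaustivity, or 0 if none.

8, 0

(i): focus "Naomi". Looking for the transcript as thing and Sarah as recipient and on Wednesday as setting with some other agent — fact (8) has Mateo there. Refuted.
(ii): focus "on Wednesday". No fact shares Naomi as agent and the transcript as thing and Sarah as recipient with a different setting. 0.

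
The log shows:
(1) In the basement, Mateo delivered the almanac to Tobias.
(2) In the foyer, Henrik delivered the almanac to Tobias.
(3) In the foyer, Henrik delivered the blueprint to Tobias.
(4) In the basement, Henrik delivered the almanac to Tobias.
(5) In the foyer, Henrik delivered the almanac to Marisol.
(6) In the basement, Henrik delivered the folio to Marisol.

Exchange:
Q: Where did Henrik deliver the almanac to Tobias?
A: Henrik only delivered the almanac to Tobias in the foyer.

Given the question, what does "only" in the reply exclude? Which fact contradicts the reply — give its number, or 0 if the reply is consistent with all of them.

4

Answering "Where did ...?" puts focus on the setting — here, "in the foyer".
"Only" then excludes alternative settings while the background — same agent, thing, recipient (Henrik / the almanac / Tobias) — is held fixed.
Fact (4) shares the background with a different setting (in the basement) — counterexample.
(Fact (5) would refute a reading with focus on the recipient — but that is not what the question asks.)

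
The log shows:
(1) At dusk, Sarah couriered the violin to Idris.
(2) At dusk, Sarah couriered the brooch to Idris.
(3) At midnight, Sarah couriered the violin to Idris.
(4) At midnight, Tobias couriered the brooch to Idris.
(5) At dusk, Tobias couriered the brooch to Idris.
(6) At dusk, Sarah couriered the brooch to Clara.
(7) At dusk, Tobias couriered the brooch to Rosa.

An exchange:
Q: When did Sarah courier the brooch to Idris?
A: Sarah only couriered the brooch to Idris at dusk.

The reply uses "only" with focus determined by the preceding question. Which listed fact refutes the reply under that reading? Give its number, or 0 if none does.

0

Answering "When did ...?" puts focus on the setting — here, "at dusk".
"Only" then excludes alternative settings while the background — agent = Sarah, thing = the brooch, recipient = Idris — is held fixed.
No listed fact shares that background with another setting. Nothing contradicts the reply.
(Fact (6) would refute a reading with focus on the recipient — but that is not what the question asks.)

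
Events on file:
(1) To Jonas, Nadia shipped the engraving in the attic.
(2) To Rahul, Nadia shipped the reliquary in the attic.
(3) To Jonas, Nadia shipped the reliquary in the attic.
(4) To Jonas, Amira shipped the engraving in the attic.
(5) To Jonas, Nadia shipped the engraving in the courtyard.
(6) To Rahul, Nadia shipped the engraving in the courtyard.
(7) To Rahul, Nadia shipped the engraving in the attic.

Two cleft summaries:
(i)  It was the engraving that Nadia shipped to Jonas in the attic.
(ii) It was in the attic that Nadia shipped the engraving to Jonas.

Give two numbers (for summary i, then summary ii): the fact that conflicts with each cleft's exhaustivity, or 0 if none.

3, 5

(i): focus "the engraving". Looking for agent = Nadia, recipient = Jonas, setting = in the attic with some other thing — fact (3) has the reliquary there. Refuted.
(ii): focus "in the attic". Looking for agent = Nadia, thing = the engraving, recipient = Jonas with some other setting — fact (5) has in the courtyard there. Refuted.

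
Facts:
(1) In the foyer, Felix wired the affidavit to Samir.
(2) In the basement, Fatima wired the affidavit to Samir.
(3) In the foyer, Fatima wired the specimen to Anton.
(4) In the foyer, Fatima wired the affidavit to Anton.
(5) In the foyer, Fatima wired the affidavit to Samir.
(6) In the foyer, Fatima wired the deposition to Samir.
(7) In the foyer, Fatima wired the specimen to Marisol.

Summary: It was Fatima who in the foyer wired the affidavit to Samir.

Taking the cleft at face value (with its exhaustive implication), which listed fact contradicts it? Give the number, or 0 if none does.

Focus of the cleft: "Fatima" (the agent). Presupposed background: thing = the affidavit, recipient = Samir, setting = in the foyer.
The exhaustive reading says no other agent fits that background.
But fact (1) also has thing = the affidavit, recipient = Samir, setting = in the foyer, with agent = Felix — so the exhaustive reading fails.

1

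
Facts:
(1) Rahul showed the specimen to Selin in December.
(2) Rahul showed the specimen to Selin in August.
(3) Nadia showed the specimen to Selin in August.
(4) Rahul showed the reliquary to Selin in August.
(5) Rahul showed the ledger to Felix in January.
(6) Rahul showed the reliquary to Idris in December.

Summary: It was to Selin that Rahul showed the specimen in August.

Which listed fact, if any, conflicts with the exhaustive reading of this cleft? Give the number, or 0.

Focus of the cleft: "Selin" (the recipient). Presupposed background: agent = Rahul, thing = the specimen, setting = in August.
Exhaustivity: Selin is the only recipient satisfying that background.
Every other fact differs from the presupposition on some backgrounded slot, so none challenges the exhaustivity.

0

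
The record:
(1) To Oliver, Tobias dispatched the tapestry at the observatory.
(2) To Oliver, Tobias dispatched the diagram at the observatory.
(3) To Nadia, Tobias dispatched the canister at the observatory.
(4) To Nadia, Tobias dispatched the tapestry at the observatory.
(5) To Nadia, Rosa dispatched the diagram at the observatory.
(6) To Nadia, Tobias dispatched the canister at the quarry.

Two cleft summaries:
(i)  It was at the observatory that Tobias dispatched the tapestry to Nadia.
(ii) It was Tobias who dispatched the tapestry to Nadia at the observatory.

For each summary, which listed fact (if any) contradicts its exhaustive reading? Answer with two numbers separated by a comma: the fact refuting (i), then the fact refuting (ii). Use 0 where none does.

0, 0

(i): focus "at the observatory". No fact shares agent = Tobias, thing = the tapestry, recipient = Nadia with a different setting. 0.
(ii): focus "Tobias". No fact shares thing = the tapestry, recipient = Nadia, setting = at the observatory with a different agent. 0.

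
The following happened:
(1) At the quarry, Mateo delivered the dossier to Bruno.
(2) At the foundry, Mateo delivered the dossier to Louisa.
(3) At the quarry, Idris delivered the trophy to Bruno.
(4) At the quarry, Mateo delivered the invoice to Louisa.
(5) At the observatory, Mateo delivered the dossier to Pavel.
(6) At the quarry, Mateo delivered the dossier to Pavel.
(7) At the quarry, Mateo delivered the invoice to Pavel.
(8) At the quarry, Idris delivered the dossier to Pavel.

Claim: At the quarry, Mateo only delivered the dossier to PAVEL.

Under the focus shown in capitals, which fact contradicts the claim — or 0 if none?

The capitals mark "Pavel" as focus. So "only" rules out other recipients, with the rest (agent = Mateo, thing = the dossier, setting = at the quarry) as background.
Fact (1) shares the background but differs in recipient (Bruno) — a counterexample.

1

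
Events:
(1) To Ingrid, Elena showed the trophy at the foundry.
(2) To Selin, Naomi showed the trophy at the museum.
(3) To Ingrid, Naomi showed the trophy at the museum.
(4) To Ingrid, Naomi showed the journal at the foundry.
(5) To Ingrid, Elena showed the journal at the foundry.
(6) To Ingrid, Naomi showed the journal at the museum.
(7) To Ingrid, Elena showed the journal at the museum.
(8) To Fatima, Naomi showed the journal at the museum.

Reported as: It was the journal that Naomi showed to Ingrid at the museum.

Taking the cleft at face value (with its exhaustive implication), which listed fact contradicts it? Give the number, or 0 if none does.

Focus of the cleft: "the journal" (the thing). Presupposed background: agent = Naomi, recipient = Ingrid, setting = at the museum.
Exhaustivity: the journal is the only thing satisfying that background.
Fact (3) shares the background but with thing = the trophy; exhaustivity is violated.

3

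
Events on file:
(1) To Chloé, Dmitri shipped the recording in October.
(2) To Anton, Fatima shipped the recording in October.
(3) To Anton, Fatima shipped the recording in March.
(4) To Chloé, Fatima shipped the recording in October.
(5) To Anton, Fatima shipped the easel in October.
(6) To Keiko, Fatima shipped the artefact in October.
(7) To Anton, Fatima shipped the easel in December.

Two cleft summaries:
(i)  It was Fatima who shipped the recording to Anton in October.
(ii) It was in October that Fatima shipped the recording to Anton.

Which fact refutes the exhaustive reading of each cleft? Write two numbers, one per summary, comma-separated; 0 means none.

0, 3

(i): focus "Fatima". No fact shares thing = the recording, recipient = Anton, setting = in October with a different agent. 0.
(ii): focus "in October". Looking for agent = Fatima, thing = the recording, recipient = Anton with some other setting — fact (3) has in March there. Refuted.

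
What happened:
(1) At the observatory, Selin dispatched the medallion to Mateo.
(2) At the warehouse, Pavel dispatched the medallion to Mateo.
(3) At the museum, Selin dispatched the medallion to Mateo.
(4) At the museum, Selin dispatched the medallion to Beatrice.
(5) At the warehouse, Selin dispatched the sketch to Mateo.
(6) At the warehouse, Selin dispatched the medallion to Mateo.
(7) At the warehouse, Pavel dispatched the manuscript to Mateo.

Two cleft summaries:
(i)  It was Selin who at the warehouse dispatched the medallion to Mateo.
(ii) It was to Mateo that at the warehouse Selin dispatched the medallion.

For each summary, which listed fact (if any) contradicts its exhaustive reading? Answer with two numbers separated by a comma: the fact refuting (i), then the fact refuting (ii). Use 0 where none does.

2, 0

Summary (i) focuses "Selin" (the agent); background the medallion as thing and Mateo as recipient and at the warehouse as setting. Fact (2) matches that background with agent = Pavel — refutes (i).
Summary (ii) focuses "Mateo" (the recipient); background Selin as agent and the medallion as thing and at the warehouse as setting. No fact matches that background with a different recipient, so 0.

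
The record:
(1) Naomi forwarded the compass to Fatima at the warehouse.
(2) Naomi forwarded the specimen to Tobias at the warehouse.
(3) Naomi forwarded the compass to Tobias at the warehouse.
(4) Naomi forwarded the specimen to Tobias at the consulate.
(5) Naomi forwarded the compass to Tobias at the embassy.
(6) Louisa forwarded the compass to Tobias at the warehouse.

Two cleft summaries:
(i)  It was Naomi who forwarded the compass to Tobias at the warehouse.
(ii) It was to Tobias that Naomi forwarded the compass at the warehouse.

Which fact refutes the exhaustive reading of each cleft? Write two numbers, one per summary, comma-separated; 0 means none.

Summary (i) focuses "Naomi" (the agent); background same thing, recipient, setting (the compass / Tobias / at the warehouse). Fact (6) matches that background with agent = Louisa — refutes (i).
Summary (ii) focuses "Tobias" (the recipient); background same agent, thing, setting (Naomi / the compass / at the warehouse). Fact (1) matches that background with recipient = Fatima — refutes (ii).

6, 1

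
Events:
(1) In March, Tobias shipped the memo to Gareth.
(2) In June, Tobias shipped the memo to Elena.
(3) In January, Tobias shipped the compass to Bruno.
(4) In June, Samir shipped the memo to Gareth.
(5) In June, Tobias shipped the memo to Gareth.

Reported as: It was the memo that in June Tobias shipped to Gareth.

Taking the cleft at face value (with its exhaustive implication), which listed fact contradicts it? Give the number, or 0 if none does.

Focus of the cleft: "the memo" (the thing). Presupposed background: same agent, recipient, setting (Tobias / Gareth / in June).
The exhaustive reading says no other thing fits that background.
No listed fact matches the background with a different thing. Exhaustivity holds.

0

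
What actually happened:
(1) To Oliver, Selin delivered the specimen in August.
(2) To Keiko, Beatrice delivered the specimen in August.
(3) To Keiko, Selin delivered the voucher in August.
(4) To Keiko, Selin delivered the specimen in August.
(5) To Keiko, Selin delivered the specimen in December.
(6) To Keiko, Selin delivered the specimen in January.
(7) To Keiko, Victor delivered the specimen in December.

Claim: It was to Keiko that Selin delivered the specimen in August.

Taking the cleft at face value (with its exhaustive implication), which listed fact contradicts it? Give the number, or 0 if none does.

1

Focus of the cleft: "Keiko" (the recipient). Presupposed background: same agent, thing, setting (Selin / the specimen / in August).
Exhaustivity: Keiko is the only recipient satisfying that background.
But fact (1) also has same agent, thing, setting (Selin / the specimen / in August), with recipient = Oliver — so the exhaustive reading fails.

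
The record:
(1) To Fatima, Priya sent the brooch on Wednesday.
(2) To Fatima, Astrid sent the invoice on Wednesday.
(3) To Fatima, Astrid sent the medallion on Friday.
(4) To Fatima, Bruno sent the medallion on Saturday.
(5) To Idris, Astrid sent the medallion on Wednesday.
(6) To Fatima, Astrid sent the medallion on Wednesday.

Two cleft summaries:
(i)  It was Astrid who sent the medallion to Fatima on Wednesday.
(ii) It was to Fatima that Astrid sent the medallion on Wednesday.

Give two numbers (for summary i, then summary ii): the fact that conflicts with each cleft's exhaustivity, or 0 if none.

0, 5

(i): focus "Astrid". No fact shares same thing, recipient, setting (the medallion / Fatima / on Wednesday) with a different agent. 0.
(ii): focus "Fatima". Looking for same agent, thing, setting (Astrid / the medallion / on Wednesday) with some other recipient — fact (5) has Idris there. Refuted.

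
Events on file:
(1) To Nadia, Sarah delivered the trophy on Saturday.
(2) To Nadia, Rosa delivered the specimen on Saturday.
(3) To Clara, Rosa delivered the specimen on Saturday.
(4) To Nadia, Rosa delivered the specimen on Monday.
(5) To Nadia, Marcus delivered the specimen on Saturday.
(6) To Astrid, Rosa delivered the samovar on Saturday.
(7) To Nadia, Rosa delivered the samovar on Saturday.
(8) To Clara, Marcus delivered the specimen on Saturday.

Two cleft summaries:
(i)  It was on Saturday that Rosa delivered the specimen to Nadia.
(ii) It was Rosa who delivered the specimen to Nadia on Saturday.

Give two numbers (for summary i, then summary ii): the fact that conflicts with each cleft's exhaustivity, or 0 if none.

4, 5

Summary (i) focuses "on Saturday" (the setting); background Rosa as agent and the specimen as thing and Nadia as recipient. Fact (4) matches that background with setting = on Monday — refutes (i).
Summary (ii) focuses "Rosa" (the agent); background the specimen as thing and Nadia as recipient and on Saturday as setting. Fact (5) matches that background with agent = Marcus — refutes (ii).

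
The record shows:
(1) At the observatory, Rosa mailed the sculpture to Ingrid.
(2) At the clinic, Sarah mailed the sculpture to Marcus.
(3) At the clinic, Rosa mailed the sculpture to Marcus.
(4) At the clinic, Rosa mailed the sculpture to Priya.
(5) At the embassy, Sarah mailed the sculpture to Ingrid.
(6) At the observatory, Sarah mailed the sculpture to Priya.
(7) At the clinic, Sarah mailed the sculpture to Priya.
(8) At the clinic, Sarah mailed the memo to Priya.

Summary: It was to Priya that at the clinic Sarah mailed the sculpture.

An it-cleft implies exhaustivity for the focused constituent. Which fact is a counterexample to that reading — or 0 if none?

The cleft puts "Priya" in focus and presupposes the open proposition with same agent, thing, setting (Sarah / the sculpture / at the clinic).
The exhaustive reading says no other recipient fits that background.
Fact (2) shares the background but with recipient = Marcus; exhaustivity is violated.

2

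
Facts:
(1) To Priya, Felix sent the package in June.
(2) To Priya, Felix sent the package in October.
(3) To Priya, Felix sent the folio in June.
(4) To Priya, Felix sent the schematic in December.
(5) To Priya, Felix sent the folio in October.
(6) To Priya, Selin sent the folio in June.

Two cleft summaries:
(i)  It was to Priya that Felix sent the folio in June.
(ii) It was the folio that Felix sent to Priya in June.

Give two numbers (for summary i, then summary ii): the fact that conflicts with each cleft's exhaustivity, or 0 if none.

0, 1

(i): focus "Priya". No fact shares Felix as agent and the folio as thing and in June as setting with a different recipient. 0.
(ii): focus "the folio". Looking for Felix as agent and Priya as recipient and in June as setting with some other thing — fact (1) has the package there. Refuted.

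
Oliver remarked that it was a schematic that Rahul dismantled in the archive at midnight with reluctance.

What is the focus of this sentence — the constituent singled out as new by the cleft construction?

a schematic

In an it-cleft "It was X that/who ...", the clefted constituent X is the focus; the that/who-clause expresses the presupposed open proposition.
Here the focus is "a schematic". The backgrounded (presupposed) material includes "Rahul", "with reluctance", "in the archive" and "at midnight".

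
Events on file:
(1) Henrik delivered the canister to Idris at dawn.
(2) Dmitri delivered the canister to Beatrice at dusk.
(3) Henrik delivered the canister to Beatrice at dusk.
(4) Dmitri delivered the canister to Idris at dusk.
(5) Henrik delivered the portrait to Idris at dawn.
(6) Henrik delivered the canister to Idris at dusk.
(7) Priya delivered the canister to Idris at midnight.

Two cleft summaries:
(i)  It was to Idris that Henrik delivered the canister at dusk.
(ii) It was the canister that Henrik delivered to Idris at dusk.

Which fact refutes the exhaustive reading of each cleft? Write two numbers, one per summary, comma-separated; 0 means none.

Summary (i) focuses "Idris" (the recipient); background same agent, thing, setting (Henrik / the canister / at dusk). Fact (3) matches that background with recipient = Beatrice — refutes (i).
Summary (ii) focuses "the canister" (the thing); background same agent, recipient, setting (Henrik / Idris / at dusk). No fact matches that background with a different thing, so 0.

3, 0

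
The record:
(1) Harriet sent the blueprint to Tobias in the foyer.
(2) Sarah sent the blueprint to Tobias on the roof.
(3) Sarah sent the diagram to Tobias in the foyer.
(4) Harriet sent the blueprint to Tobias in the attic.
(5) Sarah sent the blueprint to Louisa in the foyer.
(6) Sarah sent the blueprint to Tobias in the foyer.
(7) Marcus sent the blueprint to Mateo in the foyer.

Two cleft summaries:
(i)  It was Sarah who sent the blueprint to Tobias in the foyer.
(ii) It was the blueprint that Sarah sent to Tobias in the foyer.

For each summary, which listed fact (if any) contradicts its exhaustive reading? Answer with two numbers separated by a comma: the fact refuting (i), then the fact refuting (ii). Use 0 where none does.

1, 3

(i): focus "Sarah". Looking for thing = the blueprint, recipient = Tobias, setting = in the foyer with some other agent — fact (1) has Harriet there. Refuted.
(ii): focus "the blueprint". Looking for agent = Sarah, recipient = Tobias, setting = in the foyer with some other thing — fact (3) has the diagram there. Refuted.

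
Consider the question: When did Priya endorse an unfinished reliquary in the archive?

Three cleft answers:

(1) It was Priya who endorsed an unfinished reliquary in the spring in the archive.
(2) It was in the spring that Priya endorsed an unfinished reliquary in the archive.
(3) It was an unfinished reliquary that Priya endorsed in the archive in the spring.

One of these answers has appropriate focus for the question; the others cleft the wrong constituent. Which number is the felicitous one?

2

The question word "when" targets the time.
Option (1) clefts "Priya" — the subject (agent), not what was asked.
Option (2) clefts "in the spring" — that matches what the question asks about.
Option (3) clefts "an unfinished reliquary" — the direct object, not what was asked.
So the congruent reply is (2).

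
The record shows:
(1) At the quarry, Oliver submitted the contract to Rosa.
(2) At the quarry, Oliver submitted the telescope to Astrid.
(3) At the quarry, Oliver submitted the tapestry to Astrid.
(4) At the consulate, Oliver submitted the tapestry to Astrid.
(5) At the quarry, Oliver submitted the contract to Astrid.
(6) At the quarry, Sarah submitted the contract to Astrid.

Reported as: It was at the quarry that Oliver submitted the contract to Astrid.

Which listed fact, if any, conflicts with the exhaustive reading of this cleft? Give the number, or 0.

0

The cleft puts "at the quarry" in focus and presupposes the open proposition with agent = Oliver, thing = the contract, recipient = Astrid.
The exhaustive reading says no other setting fits that background.
Every other fact differs from the presupposition on some backgrounded slot, so none challenges the exhaustivity.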